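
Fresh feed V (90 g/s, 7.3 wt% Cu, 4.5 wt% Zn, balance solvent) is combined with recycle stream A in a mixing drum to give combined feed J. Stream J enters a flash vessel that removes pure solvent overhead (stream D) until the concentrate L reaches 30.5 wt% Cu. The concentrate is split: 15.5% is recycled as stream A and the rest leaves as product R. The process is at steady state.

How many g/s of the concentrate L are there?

25.49 g/s

Overall Cu balance (none leaves overhead): Cu in fresh feed = Cu in product, i.e. 90×0.073 = (1−0.155)·L·0.305.
L = 6.57/(0.305×0.845) = 25.492 g/s.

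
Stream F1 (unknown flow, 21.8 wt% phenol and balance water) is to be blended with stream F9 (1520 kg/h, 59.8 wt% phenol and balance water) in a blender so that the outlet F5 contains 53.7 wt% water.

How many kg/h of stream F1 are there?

837.6 kg/h

Let F1 be the unknown flow. Total out = 1520 + F1.
water balance: 611.04 + 0.782·F1 = 0.537·(1520 + F1)
(0.782 − 0.537)·F1 = 0.537×1520 − 611.04 = 205.2
F1 = 205.2 / 0.245 = 837.55 kg/h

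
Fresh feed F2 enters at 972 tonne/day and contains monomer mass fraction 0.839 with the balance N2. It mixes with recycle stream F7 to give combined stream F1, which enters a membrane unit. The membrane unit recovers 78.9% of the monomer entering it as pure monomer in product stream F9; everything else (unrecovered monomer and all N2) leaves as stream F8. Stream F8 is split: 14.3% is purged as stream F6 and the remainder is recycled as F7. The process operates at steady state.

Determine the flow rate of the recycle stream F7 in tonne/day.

N2 enters only via F2 and leaves only via the purge: 972×0.161 = 0.143×(N2 in F8), and the membrane unit passes all N2, so N2 in F1 = N2 in F8 = 1094.3 tonne/day.
monomer in F1: m_A = 972×0.839 + (1−0.143)·(1−0.789)·m_A, so m_A = 815.51/0.8192 = 995.53 tonne/day.
F8 = (1−0.789)×995.53 + 1094.3 = 1304.4 tonne/day.
Recycle F7 = (1−0.143)×1304.4 = 1117.9 tonne/day.

1118 tonne/day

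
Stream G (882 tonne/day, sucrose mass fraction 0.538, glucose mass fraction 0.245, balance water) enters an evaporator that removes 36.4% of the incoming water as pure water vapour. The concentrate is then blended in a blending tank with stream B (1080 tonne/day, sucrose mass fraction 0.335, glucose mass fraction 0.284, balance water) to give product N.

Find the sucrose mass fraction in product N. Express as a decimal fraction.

0.442

Vapour removed = 0.364×0.217×882 = 69.667 tonne/day; concentrate = 812.33 tonne/day.
sucrose reaching the mixer = 474.52 (from concentrate) + 1080×0.335 = 836.32 tonne/day.
Product flow = 812.33 + 1080 = 1892.3 tonne/day; sucrose fraction = 0.442.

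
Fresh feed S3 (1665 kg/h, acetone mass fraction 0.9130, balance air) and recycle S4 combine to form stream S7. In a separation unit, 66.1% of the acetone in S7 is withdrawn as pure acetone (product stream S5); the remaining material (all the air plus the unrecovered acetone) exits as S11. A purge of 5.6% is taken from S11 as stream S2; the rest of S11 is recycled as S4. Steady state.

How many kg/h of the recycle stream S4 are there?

3157 kg/h

air enters only via S3 and leaves only via the purge: 1665×0.087 = 0.056×(air in S11), and the separation unit passes all air, so air in S7 = air in S11 = 2586.7 kg/h.
acetone in S7: m_A = 1665×0.913 + (1−0.056)·(1−0.661)·m_A, so m_A = 1520.1/0.6800 = 2235.6 kg/h.
S11 = (1−0.661)×2235.6 + 2586.7 = 3344.6 kg/h.
Recycle S4 = (1−0.056)×3344.6 = 3157.3 kg/h.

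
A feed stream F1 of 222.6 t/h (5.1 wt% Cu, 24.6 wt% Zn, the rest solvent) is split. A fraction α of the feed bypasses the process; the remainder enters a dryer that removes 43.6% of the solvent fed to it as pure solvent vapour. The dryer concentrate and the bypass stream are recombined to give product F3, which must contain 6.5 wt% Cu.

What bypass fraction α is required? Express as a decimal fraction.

0.297

All 222.6×0.051 = 11.353 t/h of Cu reaches F3, so F3 = 11.353/0.065 = 174.66 t/h and vapour = 47.945 t/h.
The evaporator receives (1−α)·222.6 of feed at 0.703 solvent and removes 0.436 of that solvent:
0.436×0.703×(1−α)×222.6 = 47.945
(1−α) = 47.945/68.229 = 0.7027;  α = 0.2973.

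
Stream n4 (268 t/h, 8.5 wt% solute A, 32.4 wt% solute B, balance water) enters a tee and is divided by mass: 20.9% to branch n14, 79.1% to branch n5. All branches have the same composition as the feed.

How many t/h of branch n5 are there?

212 t/h

Branch n5 flow = 0.791×268 = 211.99 t/h.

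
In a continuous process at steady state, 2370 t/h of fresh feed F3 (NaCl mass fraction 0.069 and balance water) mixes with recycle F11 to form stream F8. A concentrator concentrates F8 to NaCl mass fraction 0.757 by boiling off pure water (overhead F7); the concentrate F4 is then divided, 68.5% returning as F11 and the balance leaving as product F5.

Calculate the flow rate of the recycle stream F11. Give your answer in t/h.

469.8 t/h

Overall NaCl balance (none leaves overhead): NaCl in fresh feed = NaCl in product, i.e. 2370×0.069 = (1−0.685)·F4·0.757.
F4 = 163.53/(0.757×0.315) = 685.79 t/h.
Recycle F11 = 0.685×685.79 = 469.77 t/h.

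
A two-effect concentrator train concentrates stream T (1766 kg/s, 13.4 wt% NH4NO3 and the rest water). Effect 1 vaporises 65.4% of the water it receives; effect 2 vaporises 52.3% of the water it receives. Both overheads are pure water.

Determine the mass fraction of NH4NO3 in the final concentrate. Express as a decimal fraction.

0.484

water in feed = 1766×0.866 = 1529.4 kg/s.
After stage 1: water left = (1−0.654)×1529.4 = 529.16; stream total = 765.8 kg/s.
After stage 2: water left = (1−0.523)×529.16 = 252.41; final concentrate = 489.05 kg/s.
NH4NO3 fraction = 236.64/489.05 = 0.484.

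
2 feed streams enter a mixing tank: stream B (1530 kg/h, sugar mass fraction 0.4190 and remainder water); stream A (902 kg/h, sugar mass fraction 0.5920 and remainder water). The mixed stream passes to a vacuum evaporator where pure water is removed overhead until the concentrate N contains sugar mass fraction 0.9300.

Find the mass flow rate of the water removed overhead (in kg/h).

sugar entering = 1530×0.419 + 902×0.592 = 1175.1 kg/h.
All sugar reports to N, so N = 1175.1/0.930 = 1263.5 kg/h.
Total feed = 2432 kg/h; overhead = 2432 − 1263.5 = 1168.5 kg/h.

1169 kg/h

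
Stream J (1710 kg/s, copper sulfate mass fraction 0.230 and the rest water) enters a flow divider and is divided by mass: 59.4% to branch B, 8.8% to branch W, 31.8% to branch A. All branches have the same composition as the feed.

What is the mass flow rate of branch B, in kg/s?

Branch B flow = 0.594×1710 = 1015.7 kg/s.

1016 kg/s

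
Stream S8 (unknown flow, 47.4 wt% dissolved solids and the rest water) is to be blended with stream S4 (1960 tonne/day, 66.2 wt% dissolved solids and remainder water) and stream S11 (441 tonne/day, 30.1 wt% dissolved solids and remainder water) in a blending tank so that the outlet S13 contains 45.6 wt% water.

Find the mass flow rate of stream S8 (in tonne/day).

1773 tonne/day

Let S8 be the unknown flow. Total out = 2401 + S8.
water balance: 970.74 + 0.526·S8 = 0.456·(2401 + S8)
(0.526 − 0.456)·S8 = 0.456×2401 − 970.74 = 124.12
S8 = 124.12 / 0.070 = 1773.1 tonne/day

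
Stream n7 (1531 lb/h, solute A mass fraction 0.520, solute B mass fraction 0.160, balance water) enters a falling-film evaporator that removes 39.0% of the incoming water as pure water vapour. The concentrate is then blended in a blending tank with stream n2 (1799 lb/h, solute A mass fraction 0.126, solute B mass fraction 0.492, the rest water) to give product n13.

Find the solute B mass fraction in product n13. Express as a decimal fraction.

0.360

Vapour removed = 0.390×0.320×1531 = 191.07 lb/h; concentrate = 1339.9 lb/h.
solute B reaching the mixer = 244.96 (from concentrate) + 1799×0.492 = 1130.1 lb/h.
Product flow = 1339.9 + 1799 = 3138.9 lb/h; solute B fraction = 0.360.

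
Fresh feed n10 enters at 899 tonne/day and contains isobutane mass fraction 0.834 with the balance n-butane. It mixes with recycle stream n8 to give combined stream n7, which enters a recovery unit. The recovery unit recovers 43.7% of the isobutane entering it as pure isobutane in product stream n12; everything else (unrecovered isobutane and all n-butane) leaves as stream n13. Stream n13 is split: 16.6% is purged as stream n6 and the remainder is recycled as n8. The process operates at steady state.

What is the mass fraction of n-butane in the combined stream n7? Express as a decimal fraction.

n-butane enters only via n10 and leaves only via the purge: 899×0.166 = 0.166×(n-butane in n13), and the recovery unit passes all n-butane, so n-butane in n7 = n-butane in n13 = 899 tonne/day.
isobutane in n7: m_A = 899×0.834 + (1−0.166)·(1−0.437)·m_A, so m_A = 749.77/0.5305 = 1413.4 tonne/day.
n7 = 1413.4 + 899 = 2312.4 tonne/day.
n-butane fraction in n7 = 899/2312.4 = 0.389.

0.389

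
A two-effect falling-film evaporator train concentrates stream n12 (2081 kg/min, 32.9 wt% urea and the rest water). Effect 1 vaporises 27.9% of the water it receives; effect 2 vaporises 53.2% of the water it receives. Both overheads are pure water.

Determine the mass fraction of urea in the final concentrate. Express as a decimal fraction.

water in feed = 2081×0.671 = 1396.4 kg/min.
After stage 1: water left = (1−0.279)×1396.4 = 1006.8; stream total = 1691.4 kg/min.
After stage 2: water left = (1−0.532)×1006.8 = 471.17; final concentrate = 1155.8 kg/min.
urea fraction = 684.65/1155.8 = 0.5924.

0.5924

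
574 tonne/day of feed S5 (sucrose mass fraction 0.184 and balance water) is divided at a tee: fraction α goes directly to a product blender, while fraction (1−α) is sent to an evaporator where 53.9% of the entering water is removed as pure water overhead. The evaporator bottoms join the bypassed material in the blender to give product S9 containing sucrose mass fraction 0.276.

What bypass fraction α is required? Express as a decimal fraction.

All 574×0.184 = 105.62 tonne/day of sucrose reaches S9, so S9 = 105.62/0.276 = 382.67 tonne/day and vapour = 191.33 tonne/day.
The evaporator receives (1−α)·574 of feed at 0.816 water and removes 0.539 of that water:
0.539×0.816×(1−α)×574 = 191.33
(1−α) = 191.33/252.46 = 0.7579;  α = 0.2421.

0.242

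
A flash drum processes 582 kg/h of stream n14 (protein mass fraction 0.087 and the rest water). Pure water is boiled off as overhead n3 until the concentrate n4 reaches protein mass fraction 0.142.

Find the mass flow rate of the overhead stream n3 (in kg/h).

protein is conserved: 582×0.087 = 50.634 kg/h all reports to the concentrate.
Concentrate = 50.634/(target fraction) = 356.58 kg/h.
Overhead = 582 − 356.58 = 225.42 kg/h.

225.4 kg/h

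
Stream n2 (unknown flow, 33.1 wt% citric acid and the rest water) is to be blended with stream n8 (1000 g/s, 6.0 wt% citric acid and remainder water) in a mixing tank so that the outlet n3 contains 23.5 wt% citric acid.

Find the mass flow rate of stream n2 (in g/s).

1823 g/s

Let n2 be the unknown flow. Total out = 1000 + n2.
citric acid balance: 60 + 0.331·n2 = 0.235·(1000 + n2)
(0.331 − 0.235)·n2 = 0.235×1000 − 60 = 175
n2 = 175 / 0.096 = 1822.9 g/s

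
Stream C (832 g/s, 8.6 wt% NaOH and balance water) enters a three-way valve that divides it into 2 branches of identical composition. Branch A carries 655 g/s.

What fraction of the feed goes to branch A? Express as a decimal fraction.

Fraction to A = 655/832 = 0.7873.

0.787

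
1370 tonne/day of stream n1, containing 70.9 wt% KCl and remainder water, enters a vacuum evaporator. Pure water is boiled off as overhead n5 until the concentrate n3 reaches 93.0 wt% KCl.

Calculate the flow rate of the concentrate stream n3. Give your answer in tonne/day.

KCl is conserved: 1370×0.709 = 971.33 tonne/day all reports to the concentrate.
Concentrate = 971.33/(target fraction) = 1044.4 tonne/day.

1044 tonne/day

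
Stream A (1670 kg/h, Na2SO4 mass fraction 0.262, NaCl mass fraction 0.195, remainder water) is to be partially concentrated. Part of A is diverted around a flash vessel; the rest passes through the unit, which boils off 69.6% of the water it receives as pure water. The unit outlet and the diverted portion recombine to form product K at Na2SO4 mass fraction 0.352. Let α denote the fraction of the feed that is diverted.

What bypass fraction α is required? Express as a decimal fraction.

All 1670×0.262 = 437.54 kg/h of Na2SO4 reaches K, so K = 437.54/0.352 = 1243 kg/h and vapour = 426.99 kg/h.
The evaporator receives (1−α)·1670 of feed at 0.543 water and removes 0.696 of that water:
0.696×0.543×(1−α)×1670 = 426.99
(1−α) = 426.99/631.14 = 0.6765;  α = 0.3235.

0.323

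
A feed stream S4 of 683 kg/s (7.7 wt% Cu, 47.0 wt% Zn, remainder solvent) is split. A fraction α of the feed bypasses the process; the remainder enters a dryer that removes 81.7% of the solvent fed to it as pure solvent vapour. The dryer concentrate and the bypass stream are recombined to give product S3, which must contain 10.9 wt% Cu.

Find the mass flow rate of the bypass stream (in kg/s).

All 683×0.077 = 52.591 kg/s of Cu reaches S3, so S3 = 52.591/0.109 = 482.49 kg/s and vapour = 200.51 kg/s.
The evaporator receives (1−α)·683 of feed at 0.453 solvent and removes 0.817 of that solvent:
0.817×0.453×(1−α)×683 = 200.51
(1−α) = 200.51/252.78 = 0.7932;  α = 0.2068.
Bypass flow = 0.2068×683 = 141.22 kg/s.

141.2 kg/s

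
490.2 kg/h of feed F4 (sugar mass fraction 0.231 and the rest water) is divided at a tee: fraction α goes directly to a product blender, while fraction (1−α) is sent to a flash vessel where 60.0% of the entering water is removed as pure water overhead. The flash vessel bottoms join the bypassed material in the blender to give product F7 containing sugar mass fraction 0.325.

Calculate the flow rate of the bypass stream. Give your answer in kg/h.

All 490.2×0.231 = 113.24 kg/h of sugar reaches F7, so F7 = 113.24/0.325 = 348.42 kg/h and vapour = 141.78 kg/h.
The evaporator receives (1−α)·490.2 of feed at 0.769 water and removes 0.600 of that water:
0.600×0.769×(1−α)×490.2 = 141.78
(1−α) = 141.78/226.18 = 0.6269;  α = 0.3731.
Bypass flow = 0.3731×490.2 = 182.92 kg/h.

182.9 kg/h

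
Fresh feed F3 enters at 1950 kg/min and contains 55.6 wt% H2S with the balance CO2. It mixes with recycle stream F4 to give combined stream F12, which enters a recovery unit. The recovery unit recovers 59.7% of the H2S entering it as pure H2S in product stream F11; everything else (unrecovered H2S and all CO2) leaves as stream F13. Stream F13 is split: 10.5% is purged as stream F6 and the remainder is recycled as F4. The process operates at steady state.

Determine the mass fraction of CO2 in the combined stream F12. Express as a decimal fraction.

0.829

CO2 enters only via F3 and leaves only via the purge: 1950×0.444 = 0.105×(CO2 in F13), and the recovery unit passes all CO2, so CO2 in F12 = CO2 in F13 = 8245.7 kg/min.
H2S in F12: m_A = 1950×0.556 + (1−0.105)·(1−0.597)·m_A, so m_A = 1084.2/0.6393 = 1695.9 kg/min.
F12 = 1695.9 + 8245.7 = 9941.6 kg/min.
CO2 fraction in F12 = 8245.7/9941.6 = 0.829.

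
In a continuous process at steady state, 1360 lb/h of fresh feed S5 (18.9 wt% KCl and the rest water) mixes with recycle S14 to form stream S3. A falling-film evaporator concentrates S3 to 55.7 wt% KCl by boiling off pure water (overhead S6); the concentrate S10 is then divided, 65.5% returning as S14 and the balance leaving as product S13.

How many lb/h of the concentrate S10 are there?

Overall KCl balance (none leaves overhead): KCl in fresh feed = KCl in product, i.e. 1360×0.189 = (1−0.655)·S10·0.557.
S10 = 257.04/(0.557×0.345) = 1337.6 lb/h.

1338 lb/h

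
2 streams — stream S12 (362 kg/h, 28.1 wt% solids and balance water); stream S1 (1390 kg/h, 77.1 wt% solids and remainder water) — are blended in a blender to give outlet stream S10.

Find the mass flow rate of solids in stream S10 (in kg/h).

1173 kg/h

solids out = solids in = 362×0.281 + 1390×0.771 = 1173.4 kg/h.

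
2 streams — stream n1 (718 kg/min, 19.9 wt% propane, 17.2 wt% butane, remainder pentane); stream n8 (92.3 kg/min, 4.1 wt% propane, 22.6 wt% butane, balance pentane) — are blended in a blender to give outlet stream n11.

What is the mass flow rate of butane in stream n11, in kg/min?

butane out = butane in = 718×0.172 + 92.3×0.226 = 144.36 kg/min.

144.4 kg/min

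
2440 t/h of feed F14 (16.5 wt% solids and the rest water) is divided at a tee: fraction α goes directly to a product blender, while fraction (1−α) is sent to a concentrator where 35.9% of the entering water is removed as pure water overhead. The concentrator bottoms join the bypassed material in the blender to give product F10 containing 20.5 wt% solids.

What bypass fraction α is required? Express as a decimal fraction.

All 2440×0.165 = 402.6 t/h of solids reaches F10, so F10 = 402.6/0.205 = 1963.9 t/h and vapour = 476.1 t/h.
The evaporator receives (1−α)·2440 of feed at 0.835 water and removes 0.359 of that water:
0.359×0.835×(1−α)×2440 = 476.1
(1−α) = 476.1/731.43 = 0.6509;  α = 0.3491.

0.349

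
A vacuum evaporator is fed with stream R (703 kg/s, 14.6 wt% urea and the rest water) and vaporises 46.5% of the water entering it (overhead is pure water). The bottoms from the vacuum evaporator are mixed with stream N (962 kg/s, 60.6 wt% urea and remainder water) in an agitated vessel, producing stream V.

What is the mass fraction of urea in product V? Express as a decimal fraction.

Vapour removed = 0.465×0.854×703 = 279.17 kg/s; concentrate = 423.83 kg/s.
urea reaching the mixer = 102.64 (from concentrate) + 962×0.606 = 685.61 kg/s.
Product flow = 423.83 + 962 = 1385.8 kg/s; urea fraction = 0.495.

0.495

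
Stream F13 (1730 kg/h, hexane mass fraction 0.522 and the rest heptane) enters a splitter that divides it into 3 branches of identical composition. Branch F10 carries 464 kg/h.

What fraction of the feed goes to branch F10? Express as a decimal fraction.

0.268

Fraction to F10 = 464/1730 = 0.2682.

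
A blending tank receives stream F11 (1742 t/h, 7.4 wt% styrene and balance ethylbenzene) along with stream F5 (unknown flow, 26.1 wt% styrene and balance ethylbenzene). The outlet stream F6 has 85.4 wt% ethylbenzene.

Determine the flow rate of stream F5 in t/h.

1091 t/h

Let F5 be the unknown flow. Total out = 1742 + F5.
ethylbenzene balance: 1613.1 + 0.739·F5 = 0.854·(1742 + F5)
(0.739 − 0.854)·F5 = 0.854×1742 − 1613.1 = -125.42
F5 = -125.42 / -0.115 = 1090.6 t/h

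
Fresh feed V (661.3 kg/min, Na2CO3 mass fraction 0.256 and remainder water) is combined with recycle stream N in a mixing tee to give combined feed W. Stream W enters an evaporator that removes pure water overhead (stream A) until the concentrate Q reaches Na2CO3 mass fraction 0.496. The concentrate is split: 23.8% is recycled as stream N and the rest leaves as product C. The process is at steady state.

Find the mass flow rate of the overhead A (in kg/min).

320 kg/min

Overall Na2CO3 balance (none leaves overhead): Na2CO3 in fresh feed = Na2CO3 in product, i.e. 661.3×0.256 = (1−0.238)·Q·0.496.
Q = 169.29/(0.496×0.762) = 447.92 kg/min.
Recycle N = 0.238×447.92 = 106.61 kg/min.
Combined feed W = 661.3 + 106.61 = 767.91 kg/min.
Overhead A = W − Q = 767.91 − 447.92 = 319.98 kg/min.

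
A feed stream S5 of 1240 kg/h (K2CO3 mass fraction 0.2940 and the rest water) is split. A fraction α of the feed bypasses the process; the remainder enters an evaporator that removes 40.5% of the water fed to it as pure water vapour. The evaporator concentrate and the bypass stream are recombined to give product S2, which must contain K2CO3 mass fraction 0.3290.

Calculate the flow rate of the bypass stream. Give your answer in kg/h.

778.6 kg/h

All 1240×0.294 = 364.56 kg/h of K2CO3 reaches S2, so S2 = 364.56/0.329 = 1108.1 kg/h and vapour = 131.91 kg/h.
The evaporator receives (1−α)·1240 of feed at 0.706 water and removes 0.405 of that water:
0.405×0.706×(1−α)×1240 = 131.91
(1−α) = 131.91/354.55 = 0.3721;  α = 0.6279.
Bypass flow = 0.6279×1240 = 778.65 kg/h.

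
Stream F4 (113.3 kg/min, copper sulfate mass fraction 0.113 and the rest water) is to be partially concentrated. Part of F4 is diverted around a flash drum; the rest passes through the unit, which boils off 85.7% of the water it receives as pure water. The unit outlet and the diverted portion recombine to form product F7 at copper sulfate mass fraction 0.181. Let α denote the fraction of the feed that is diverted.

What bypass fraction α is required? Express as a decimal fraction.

0.506

All 113.3×0.113 = 12.803 kg/min of copper sulfate reaches F7, so F7 = 12.803/0.181 = 70.734 kg/min and vapour = 42.566 kg/min.
The evaporator receives (1−α)·113.3 of feed at 0.887 water and removes 0.857 of that water:
0.857×0.887×(1−α)×113.3 = 42.566
(1−α) = 42.566/86.126 = 0.4942;  α = 0.5058.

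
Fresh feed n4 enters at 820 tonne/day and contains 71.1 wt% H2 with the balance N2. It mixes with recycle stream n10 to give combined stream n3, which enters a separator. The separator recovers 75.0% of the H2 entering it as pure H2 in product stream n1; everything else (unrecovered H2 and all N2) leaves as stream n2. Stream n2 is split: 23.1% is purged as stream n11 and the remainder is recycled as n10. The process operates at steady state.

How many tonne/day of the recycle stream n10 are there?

N2 enters only via n4 and leaves only via the purge: 820×0.289 = 0.231×(N2 in n2), and the separator passes all N2, so N2 in n3 = N2 in n2 = 1025.9 tonne/day.
H2 in n3: m_A = 820×0.711 + (1−0.231)·(1−0.750)·m_A, so m_A = 583.02/0.8077 = 721.78 tonne/day.
n2 = (1−0.750)×721.78 + 1025.9 = 1206.3 tonne/day.
Recycle n10 = (1−0.231)×1206.3 = 927.67 tonne/day.

927.7 tonne/day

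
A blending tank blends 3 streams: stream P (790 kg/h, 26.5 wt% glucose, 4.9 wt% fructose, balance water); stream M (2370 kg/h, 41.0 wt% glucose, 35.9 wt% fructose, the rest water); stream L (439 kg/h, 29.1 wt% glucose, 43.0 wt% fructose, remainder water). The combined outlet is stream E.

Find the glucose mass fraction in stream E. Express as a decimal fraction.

Total flow out = 790 + 2370 + 439 = 3599 kg/h.
glucose in = 790×0.265 + 2370×0.410 + 439×0.291 = 1308.8 kg/h.
glucose mass fraction in E = 1308.8/3599 = 0.3637.

0.3637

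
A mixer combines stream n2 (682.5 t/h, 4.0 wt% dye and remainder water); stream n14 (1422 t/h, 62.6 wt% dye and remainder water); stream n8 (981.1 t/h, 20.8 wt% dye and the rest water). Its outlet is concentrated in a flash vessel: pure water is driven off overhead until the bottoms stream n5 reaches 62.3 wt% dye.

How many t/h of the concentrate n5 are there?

dye entering = 682.5×0.040 + 1422×0.626 + 981.1×0.208 = 1121.5 t/h.
All dye reports to n5, so n5 = 1121.5/0.623 = 1800.2 t/h.

1800 t/h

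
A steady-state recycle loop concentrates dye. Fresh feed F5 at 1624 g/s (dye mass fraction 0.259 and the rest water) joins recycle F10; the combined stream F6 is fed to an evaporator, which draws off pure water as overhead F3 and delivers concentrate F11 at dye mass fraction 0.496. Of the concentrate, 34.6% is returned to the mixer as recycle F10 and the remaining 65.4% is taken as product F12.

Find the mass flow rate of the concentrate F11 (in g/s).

1297 g/s

Overall dye balance (none leaves overhead): dye in fresh feed = dye in product, i.e. 1624×0.259 = (1−0.346)·F11·0.496.
F11 = 420.62/(0.496×0.654) = 1296.7 g/s.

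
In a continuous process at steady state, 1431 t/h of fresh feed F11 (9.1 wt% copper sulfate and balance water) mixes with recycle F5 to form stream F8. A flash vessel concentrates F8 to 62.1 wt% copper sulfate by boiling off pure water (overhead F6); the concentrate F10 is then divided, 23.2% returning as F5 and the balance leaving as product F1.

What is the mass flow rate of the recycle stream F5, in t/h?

Overall copper sulfate balance (none leaves overhead): copper sulfate in fresh feed = copper sulfate in product, i.e. 1431×0.091 = (1−0.232)·F10·0.621.
F10 = 130.22/(0.621×0.768) = 273.04 t/h.
Recycle F5 = 0.232×273.04 = 63.346 t/h.

63.35 t/h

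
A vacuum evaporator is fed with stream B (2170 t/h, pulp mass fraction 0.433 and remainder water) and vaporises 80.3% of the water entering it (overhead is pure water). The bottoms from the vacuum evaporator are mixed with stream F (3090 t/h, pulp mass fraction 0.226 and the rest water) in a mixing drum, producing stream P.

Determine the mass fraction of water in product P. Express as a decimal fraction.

Vapour removed = 0.803×0.567×2170 = 988 t/h; concentrate = 1182 t/h.
water reaching the mixer = 242.39 (from concentrate) + 3090×0.774 = 2634 t/h.
Product flow = 1182 + 3090 = 4272 t/h; water fraction = 0.617.

0.617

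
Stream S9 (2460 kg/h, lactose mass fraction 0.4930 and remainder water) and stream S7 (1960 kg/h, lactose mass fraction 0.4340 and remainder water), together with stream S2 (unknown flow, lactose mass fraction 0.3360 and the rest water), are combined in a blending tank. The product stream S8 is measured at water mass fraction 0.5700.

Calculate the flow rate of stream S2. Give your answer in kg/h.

Let S2 be the unknown flow. Total out = 4420 + S2.
water balance: 2356.6 + 0.664·S2 = 0.570·(4420 + S2)
(0.664 − 0.570)·S2 = 0.570×4420 − 2356.6 = 162.82
S2 = 162.82 / 0.094 = 1732.1 kg/h

1732 kg/h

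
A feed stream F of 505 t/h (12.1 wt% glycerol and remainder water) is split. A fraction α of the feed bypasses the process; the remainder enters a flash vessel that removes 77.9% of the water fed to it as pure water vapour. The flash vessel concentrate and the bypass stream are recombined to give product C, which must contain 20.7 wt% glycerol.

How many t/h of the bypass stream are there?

198.6 t/h

All 505×0.121 = 61.105 t/h of glycerol reaches C, so C = 61.105/0.207 = 295.19 t/h and vapour = 209.81 t/h.
The evaporator receives (1−α)·505 of feed at 0.879 water and removes 0.779 of that water:
0.779×0.879×(1−α)×505 = 209.81
(1−α) = 209.81/345.79 = 0.6067;  α = 0.3933.
Bypass flow = 0.3933×505 = 198.6 t/h.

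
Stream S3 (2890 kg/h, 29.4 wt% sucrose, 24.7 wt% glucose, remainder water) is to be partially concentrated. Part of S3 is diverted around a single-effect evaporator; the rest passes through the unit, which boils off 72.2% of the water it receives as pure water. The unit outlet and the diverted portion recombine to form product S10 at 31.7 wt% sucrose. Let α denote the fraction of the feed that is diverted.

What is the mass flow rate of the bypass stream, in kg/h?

All 2890×0.294 = 849.66 kg/h of sucrose reaches S10, so S10 = 849.66/0.317 = 2680.3 kg/h and vapour = 209.68 kg/h.
The evaporator receives (1−α)·2890 of feed at 0.459 water and removes 0.722 of that water:
0.722×0.459×(1−α)×2890 = 209.68
(1−α) = 209.68/957.74 = 0.2189;  α = 0.7811.
Bypass flow = 0.7811×2890 = 2257.3 kg/h.

2257 kg/h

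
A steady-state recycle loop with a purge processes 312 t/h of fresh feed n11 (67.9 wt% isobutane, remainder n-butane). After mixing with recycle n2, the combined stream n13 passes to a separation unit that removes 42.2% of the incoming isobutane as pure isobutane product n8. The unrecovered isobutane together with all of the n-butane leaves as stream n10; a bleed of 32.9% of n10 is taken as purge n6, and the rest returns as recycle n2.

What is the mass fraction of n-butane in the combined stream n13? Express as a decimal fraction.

n-butane enters only via n11 and leaves only via the purge: 312×0.321 = 0.329×(n-butane in n10), and the separation unit passes all n-butane, so n-butane in n13 = n-butane in n10 = 304.41 t/h.
isobutane in n13: m_A = 312×0.679 + (1−0.329)·(1−0.422)·m_A, so m_A = 211.85/0.6122 = 346.07 t/h.
n13 = 346.07 + 304.41 = 650.48 t/h.
n-butane fraction in n13 = 304.41/650.48 = 0.4680.

0.4680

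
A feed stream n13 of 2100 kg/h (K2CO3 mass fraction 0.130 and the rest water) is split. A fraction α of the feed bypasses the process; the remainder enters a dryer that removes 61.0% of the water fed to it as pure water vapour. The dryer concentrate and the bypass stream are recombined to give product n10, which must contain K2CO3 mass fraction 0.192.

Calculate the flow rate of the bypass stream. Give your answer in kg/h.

822.2 kg/h

All 2100×0.130 = 273 kg/h of K2CO3 reaches n10, so n10 = 273/0.192 = 1421.9 kg/h and vapour = 678.12 kg/h.
The evaporator receives (1−α)·2100 of feed at 0.870 water and removes 0.610 of that water:
0.610×0.870×(1−α)×2100 = 678.12
(1−α) = 678.12/1114.5 = 0.6085;  α = 0.3915.
Bypass flow = 0.3915×2100 = 822.21 kg/h.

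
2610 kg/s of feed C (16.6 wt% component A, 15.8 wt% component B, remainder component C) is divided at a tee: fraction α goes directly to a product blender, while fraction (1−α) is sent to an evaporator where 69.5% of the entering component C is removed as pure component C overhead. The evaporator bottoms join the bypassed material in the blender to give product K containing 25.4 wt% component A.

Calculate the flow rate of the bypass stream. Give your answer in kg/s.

685.3 kg/s

All 2610×0.166 = 433.26 kg/s of component A reaches K, so K = 433.26/0.254 = 1705.7 kg/s and vapour = 904.25 kg/s.
The evaporator receives (1−α)·2610 of feed at 0.676 component C and removes 0.695 of that component C:
0.695×0.676×(1−α)×2610 = 904.25
(1−α) = 904.25/1226.2 = 0.7374;  α = 0.2626.
Bypass flow = 0.2626×2610 = 685.32 kg/s.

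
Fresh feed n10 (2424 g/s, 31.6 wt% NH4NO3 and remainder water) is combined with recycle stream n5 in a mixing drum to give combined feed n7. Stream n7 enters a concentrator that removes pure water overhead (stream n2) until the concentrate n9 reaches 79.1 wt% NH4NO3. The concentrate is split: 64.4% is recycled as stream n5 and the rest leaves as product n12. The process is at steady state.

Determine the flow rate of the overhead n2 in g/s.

1456 g/s

Overall NH4NO3 balance (none leaves overhead): NH4NO3 in fresh feed = NH4NO3 in product, i.e. 2424×0.316 = (1−0.644)·n9·0.791.
n9 = 765.98/(0.791×0.356) = 2720.2 g/s.
Recycle n5 = 0.644×2720.2 = 1751.8 g/s.
Combined feed n7 = 2424 + 1751.8 = 4175.8 g/s.
Overhead n2 = n7 − n9 = 4175.8 − 2720.2 = 1455.6 g/s.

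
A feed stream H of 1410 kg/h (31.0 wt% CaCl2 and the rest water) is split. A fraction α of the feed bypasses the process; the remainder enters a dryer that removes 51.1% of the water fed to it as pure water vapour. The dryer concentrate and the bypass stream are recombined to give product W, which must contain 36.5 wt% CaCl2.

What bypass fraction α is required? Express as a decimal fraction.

All 1410×0.310 = 437.1 kg/h of CaCl2 reaches W, so W = 437.1/0.365 = 1197.5 kg/h and vapour = 212.47 kg/h.
The evaporator receives (1−α)·1410 of feed at 0.690 water and removes 0.511 of that water:
0.511×0.690×(1−α)×1410 = 212.47
(1−α) = 212.47/497.15 = 0.4274;  α = 0.5726.

0.573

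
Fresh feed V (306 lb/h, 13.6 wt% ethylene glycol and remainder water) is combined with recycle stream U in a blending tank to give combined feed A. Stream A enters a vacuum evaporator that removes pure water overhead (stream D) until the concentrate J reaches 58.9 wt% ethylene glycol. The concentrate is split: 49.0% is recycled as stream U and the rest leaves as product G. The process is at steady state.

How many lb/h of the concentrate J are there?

Overall ethylene glycol balance (none leaves overhead): ethylene glycol in fresh feed = ethylene glycol in product, i.e. 306×0.136 = (1−0.490)·J·0.589.
J = 41.616/(0.589×0.510) = 138.54 lb/h.

138.5 lb/h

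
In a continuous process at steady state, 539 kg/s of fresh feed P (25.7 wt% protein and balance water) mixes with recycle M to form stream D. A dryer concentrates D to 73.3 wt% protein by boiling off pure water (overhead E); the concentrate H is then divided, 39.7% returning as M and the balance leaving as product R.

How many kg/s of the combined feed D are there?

663.4 kg/s

Overall protein balance (none leaves overhead): protein in fresh feed = protein in product, i.e. 539×0.257 = (1−0.397)·H·0.733.
H = 138.52/(0.733×0.603) = 313.4 kg/s.
Recycle M = 0.397×313.4 = 124.42 kg/s.
Combined feed D = 539 + 124.42 = 663.42 kg/s.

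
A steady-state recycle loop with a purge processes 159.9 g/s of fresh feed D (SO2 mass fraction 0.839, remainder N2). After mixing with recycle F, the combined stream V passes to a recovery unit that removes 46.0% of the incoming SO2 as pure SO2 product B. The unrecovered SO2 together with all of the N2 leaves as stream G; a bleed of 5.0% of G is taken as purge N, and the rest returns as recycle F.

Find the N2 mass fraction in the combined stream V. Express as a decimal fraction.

N2 enters only via D and leaves only via the purge: 159.9×0.161 = 0.050×(N2 in G), and the recovery unit passes all N2, so N2 in V = N2 in G = 514.88 g/s.
SO2 in V: m_A = 159.9×0.839 + (1−0.050)·(1−0.460)·m_A, so m_A = 134.16/0.4870 = 275.47 g/s.
V = 275.47 + 514.88 = 790.35 g/s.
N2 fraction in V = 514.88/790.35 = 0.651.

0.651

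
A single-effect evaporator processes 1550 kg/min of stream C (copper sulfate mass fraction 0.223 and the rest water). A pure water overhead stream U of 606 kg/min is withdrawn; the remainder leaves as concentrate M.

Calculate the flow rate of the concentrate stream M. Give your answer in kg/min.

944 kg/min

Concentrate = 1550 − 606 = 944 kg/min.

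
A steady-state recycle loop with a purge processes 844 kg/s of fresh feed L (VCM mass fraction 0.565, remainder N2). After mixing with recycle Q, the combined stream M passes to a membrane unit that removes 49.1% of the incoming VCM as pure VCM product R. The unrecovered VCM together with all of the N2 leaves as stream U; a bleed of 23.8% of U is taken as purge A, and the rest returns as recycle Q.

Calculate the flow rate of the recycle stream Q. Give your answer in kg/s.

N2 enters only via L and leaves only via the purge: 844×0.435 = 0.238×(N2 in U), and the membrane unit passes all N2, so N2 in M = N2 in U = 1542.6 kg/s.
VCM in M: m_A = 844×0.565 + (1−0.238)·(1−0.491)·m_A, so m_A = 476.86/0.6121 = 779 kg/s.
U = (1−0.491)×779 + 1542.6 = 1939.1 kg/s.
Recycle Q = (1−0.238)×1939.1 = 1477.6 kg/s.

1478 kg/s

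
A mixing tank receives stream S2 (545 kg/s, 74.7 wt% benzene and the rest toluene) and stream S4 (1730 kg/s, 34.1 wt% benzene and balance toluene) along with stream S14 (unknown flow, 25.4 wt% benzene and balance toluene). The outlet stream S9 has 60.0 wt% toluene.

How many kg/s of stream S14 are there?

596.2 kg/s

Let S14 be the unknown flow. Total out = 2275 + S14.
toluene balance: 1278 + 0.746·S14 = 0.600·(2275 + S14)
(0.746 − 0.600)·S14 = 0.600×2275 − 1278 = 87.045
S14 = 87.045 / 0.146 = 596.2 kg/s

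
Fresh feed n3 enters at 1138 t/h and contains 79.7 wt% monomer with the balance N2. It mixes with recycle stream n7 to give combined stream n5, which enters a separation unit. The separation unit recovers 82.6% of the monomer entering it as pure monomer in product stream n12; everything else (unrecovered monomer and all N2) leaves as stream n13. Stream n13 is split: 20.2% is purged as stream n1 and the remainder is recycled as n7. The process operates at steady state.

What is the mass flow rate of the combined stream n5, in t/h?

N2 enters only via n3 and leaves only via the purge: 1138×0.203 = 0.202×(N2 in n13), and the separation unit passes all N2, so N2 in n5 = N2 in n13 = 1143.6 t/h.
monomer in n5: m_A = 1138×0.797 + (1−0.202)·(1−0.826)·m_A, so m_A = 906.99/0.8611 = 1053.2 t/h.
n5 = 1053.2 + 1143.6 = 2196.9 t/h.

2197 t/h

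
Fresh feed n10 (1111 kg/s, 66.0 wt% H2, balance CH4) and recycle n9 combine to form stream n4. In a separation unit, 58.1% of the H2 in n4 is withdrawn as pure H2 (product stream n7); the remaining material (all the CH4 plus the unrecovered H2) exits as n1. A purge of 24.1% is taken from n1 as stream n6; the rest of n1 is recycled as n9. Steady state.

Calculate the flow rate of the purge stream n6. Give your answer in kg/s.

CH4 enters only via n10 and leaves only via the purge: 1111×0.340 = 0.241×(CH4 in n1), and the separation unit passes all CH4, so CH4 in n4 = CH4 in n1 = 1567.4 kg/s.
H2 in n4: m_A = 1111×0.660 + (1−0.241)·(1−0.581)·m_A, so m_A = 733.26/0.6820 = 1075.2 kg/s.
n1 = (1−0.581)×1075.2 + 1567.4 = 2017.9 kg/s.
Purge n6 = 0.241×2017.9 = 486.31 kg/s.

486.3 kg/s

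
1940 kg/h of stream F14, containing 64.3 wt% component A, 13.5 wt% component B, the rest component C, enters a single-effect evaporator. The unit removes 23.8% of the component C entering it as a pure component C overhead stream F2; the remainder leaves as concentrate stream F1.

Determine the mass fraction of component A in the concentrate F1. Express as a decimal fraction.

component A is not removed: 1940×0.643 = 1247.4 kg/h of component A enters F1.
component C entering = 1940×0.222 = 430.68 kg/h; overhead removed = 0.238×430.68 = 102.5 kg/h.
Concentrate = 1940 − 102.5 = 1837.5 kg/h.
Mass fraction = 1247.4/1837.5 = 0.6789.

0.6789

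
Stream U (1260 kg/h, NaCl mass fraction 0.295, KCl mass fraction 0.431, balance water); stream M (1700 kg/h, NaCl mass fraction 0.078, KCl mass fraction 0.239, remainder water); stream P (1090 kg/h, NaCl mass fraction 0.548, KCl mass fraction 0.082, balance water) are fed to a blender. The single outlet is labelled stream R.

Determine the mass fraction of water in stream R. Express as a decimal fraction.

0.472

Total flow out = 1260 + 1700 + 1090 = 4050 kg/h.
water in = 1260×0.274 + 1700×0.683 + 1090×0.370 = 1909.6 kg/h.
water mass fraction in R = 1909.6/4050 = 0.472.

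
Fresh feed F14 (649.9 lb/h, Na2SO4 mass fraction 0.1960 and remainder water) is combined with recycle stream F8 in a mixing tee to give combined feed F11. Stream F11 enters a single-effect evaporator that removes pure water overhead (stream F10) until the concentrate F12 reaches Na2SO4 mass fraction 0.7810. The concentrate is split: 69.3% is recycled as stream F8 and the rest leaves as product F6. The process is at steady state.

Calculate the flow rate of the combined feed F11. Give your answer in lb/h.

1018 lb/h

Overall Na2SO4 balance (none leaves overhead): Na2SO4 in fresh feed = Na2SO4 in product, i.e. 649.9×0.196 = (1−0.693)·F12·0.781.
F12 = 127.38/(0.781×0.307) = 531.27 lb/h.
Recycle F8 = 0.693×531.27 = 368.17 lb/h.
Combined feed F11 = 649.9 + 368.17 = 1018.1 lb/h.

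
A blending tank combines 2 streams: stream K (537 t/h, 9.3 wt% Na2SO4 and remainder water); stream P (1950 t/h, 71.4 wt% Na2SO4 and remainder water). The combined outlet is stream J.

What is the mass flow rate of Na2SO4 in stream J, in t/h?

Na2SO4 out = Na2SO4 in = 537×0.093 + 1950×0.714 = 1442.2 t/h.

1442 t/h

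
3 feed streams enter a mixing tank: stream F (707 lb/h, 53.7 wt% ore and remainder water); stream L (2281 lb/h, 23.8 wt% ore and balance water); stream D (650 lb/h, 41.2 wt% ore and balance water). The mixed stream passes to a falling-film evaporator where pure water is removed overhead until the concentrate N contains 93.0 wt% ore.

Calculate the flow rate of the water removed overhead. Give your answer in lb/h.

ore entering = 707×0.537 + 2281×0.238 + 650×0.412 = 1190.3 lb/h.
All ore reports to N, so N = 1190.3/0.930 = 1279.9 lb/h.
Total feed = 3638 lb/h; overhead = 3638 − 1279.9 = 2358.1 lb/h.

2358 lb/h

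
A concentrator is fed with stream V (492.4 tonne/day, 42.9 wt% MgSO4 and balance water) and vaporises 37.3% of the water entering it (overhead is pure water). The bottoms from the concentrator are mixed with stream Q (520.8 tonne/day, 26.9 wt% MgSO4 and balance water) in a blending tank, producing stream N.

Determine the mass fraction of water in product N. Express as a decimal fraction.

Vapour removed = 0.373×0.571×492.4 = 104.87 tonne/day; concentrate = 387.53 tonne/day.
water reaching the mixer = 176.29 (from concentrate) + 520.8×0.731 = 556.99 tonne/day.
Product flow = 387.53 + 520.8 = 908.33 tonne/day; water fraction = 0.613.

0.613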